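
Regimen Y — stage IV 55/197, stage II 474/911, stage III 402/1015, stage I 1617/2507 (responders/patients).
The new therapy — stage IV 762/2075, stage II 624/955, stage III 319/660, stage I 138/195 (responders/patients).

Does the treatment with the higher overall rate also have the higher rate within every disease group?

No

Stage IV: Regimen Y 55/197 = 27.9%, the new therapy 762/2075 = 36.7% → the new therapy
Stage II: Regimen Y 474/911 = 52.0%, the new therapy 624/955 = 65.3% → the new therapy
Stage III: Regimen Y 402/1015 = 39.6%, the new therapy 319/660 = 48.3% → the new therapy
Stage I: Regimen Y 1617/2507 = 64.5%, the new therapy 138/195 = 70.8% → the new therapy
Overall: Regimen Y 2548/4630 = 55.0%, the new therapy 1843/3885 = 47.4% → Regimen Y
The new therapy wins each disease group but Regimen Y wins overall — the comparison reverses. The new therapy's patients skew toward stage IV, which has a lower base rate.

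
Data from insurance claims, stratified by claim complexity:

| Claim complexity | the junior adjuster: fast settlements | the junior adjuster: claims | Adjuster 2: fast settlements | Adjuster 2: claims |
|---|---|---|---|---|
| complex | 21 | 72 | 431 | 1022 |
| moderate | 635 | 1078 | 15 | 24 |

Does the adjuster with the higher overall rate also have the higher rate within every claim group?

Complex: the junior adjuster 21/72 = 29.2%, Adjuster 2 431/1022 = 42.2% → Adjuster 2
Moderate: the junior adjuster 635/1078 = 58.9%, Adjuster 2 15/24 = 62.5% → Adjuster 2
Overall: the junior adjuster 656/1150 = 57.0%, Adjuster 2 446/1046 = 42.6% → the junior adjuster
Adjuster 2 wins each claim group but the junior adjuster wins overall — the comparison reverses. Adjuster 2's claims skew toward complex, which has a lower base rate.

No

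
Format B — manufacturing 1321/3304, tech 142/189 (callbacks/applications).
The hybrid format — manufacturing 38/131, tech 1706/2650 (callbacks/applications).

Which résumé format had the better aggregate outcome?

Manufacturing: Format B 1321/3304 = 40.0%, the hybrid format 38/131 = 29.0% → Format B
Tech: Format B 142/189 = 75.1%, the hybrid format 1706/2650 = 64.4% → Format B
Overall: Format B 1463/3493 = 41.9%, the hybrid format 1744/2781 = 62.7% → the hybrid format
(Format B wins every industry group but the hybrid format wins overall — Format B's applications skew toward the low-rate manufacturing group.)

the hybrid format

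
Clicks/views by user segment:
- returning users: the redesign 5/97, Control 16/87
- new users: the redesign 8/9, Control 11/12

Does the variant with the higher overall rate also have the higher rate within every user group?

Yes

Returning users: the redesign 5/97 = 5.2%, Control 16/87 = 18.4% → Control
New users: the redesign 8/9 = 88.9%, Control 11/12 = 91.7% → Control
Overall: the redesign 13/106 = 12.3%, Control 27/99 = 27.3% → Control
Control wins overall and in every user group — no reversal.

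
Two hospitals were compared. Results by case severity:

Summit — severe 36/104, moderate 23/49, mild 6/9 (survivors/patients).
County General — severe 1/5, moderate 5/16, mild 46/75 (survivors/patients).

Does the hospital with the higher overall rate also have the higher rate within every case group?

No

Severe: Summit 36/104 = 34.6%, County General 1/5 = 20.0% → Summit
Moderate: Summit 23/49 = 46.9%, County General 5/16 = 31.2% → Summit
Mild: Summit 6/9 = 66.7%, County General 46/75 = 61.3% → Summit
Overall: Summit 65/162 = 40.1%, County General 52/96 = 54.2% → County General
Summit wins each case group but County General wins overall — the comparison reverses. Summit's patients skew toward severe, which has a lower base rate.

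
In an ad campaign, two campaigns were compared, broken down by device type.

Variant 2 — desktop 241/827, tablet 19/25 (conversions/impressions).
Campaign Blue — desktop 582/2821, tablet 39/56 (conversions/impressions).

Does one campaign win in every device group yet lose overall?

No

Desktop: Variant 2 241/827 = 29.1%, Campaign Blue 582/2821 = 20.6% → Variant 2
Tablet: Variant 2 19/25 = 76.0%, Campaign Blue 39/56 = 69.6% → Variant 2
Overall: Variant 2 260/852 = 30.5%, Campaign Blue 621/2877 = 21.6% → Variant 2
Variant 2 wins overall and in every device group — no reversal.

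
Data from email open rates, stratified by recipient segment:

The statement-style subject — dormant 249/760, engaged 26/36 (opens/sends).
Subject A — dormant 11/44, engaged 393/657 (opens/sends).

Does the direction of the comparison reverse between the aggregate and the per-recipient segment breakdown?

Dormant: the statement-style subject 249/760 = 32.8%, Subject A 11/44 = 25.0% → the statement-style subject
Engaged: the statement-style subject 26/36 = 72.2%, Subject A 393/657 = 59.8% → the statement-style subject
Overall: the statement-style subject 275/796 = 34.5%, Subject A 404/701 = 57.6% → Subject A
The statement-style subject wins each recipient group but Subject A wins overall — the comparison reverses. The statement-style subject's sends skew toward dormant, which has a lower base rate.

Yes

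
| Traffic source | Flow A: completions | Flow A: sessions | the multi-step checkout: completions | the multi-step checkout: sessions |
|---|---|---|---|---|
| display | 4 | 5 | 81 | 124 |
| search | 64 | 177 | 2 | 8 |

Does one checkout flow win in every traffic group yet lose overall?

Display: Flow A 4/5 = 80.0%, the multi-step checkout 81/124 = 65.3% → Flow A
Search: Flow A 64/177 = 36.2%, the multi-step checkout 2/8 = 25.0% → Flow A
Overall: Flow A 68/182 = 37.4%, the multi-step checkout 83/132 = 62.9% → the multi-step checkout
Flow A wins each traffic group but the multi-step checkout wins overall — the comparison reverses. Flow A's sessions skew toward search, which has a lower base rate.

Yes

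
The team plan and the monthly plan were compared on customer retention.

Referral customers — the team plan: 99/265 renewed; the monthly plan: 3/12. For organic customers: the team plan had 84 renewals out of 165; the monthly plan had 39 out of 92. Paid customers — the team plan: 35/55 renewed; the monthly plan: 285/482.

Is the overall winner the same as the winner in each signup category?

No

Referral: the team plan 99/265 = 37.4%, the monthly plan 3/12 = 25.0% → the team plan
Organic: the team plan 84/165 = 50.9%, the monthly plan 39/92 = 42.4% → the team plan
Paid: the team plan 35/55 = 63.6%, the monthly plan 285/482 = 59.1% → the team plan
Overall: the team plan 218/485 = 44.9%, the monthly plan 327/586 = 55.8% → the monthly plan
The team plan wins each signup group but the monthly plan wins overall — the comparison reverses. The team plan's customers skew toward referral, which has a lower base rate.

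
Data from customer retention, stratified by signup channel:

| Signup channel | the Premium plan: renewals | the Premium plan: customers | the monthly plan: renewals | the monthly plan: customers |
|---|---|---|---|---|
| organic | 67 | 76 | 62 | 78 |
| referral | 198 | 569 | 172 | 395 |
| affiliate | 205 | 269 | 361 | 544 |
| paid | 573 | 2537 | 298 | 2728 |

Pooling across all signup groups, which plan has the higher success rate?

Organic: the Premium plan 67/76 = 88.2%, the monthly plan 62/78 = 79.5% → the Premium plan
Referral: the Premium plan 198/569 = 34.8%, the monthly plan 172/395 = 43.5% → the monthly plan
Affiliate: the Premium plan 205/269 = 76.2%, the monthly plan 361/544 = 66.4% → the Premium plan
Paid: the Premium plan 573/2537 = 22.6%, the monthly plan 298/2728 = 10.9% → the Premium plan
Overall: the Premium plan 1043/3451 = 30.2%, the monthly plan 893/3745 = 23.8% → the Premium plan
(Neither sweeps every signup group, but the Premium plan has the higher pooled rate.)

the Premium plan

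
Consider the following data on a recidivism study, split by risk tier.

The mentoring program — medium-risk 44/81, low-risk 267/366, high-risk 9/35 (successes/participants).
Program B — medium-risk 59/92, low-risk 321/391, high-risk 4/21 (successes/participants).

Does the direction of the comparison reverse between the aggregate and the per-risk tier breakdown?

No

Medium-risk: the mentoring program 44/81 = 54.3%, Program B 59/92 = 64.1% → Program B
Low-risk: the mentoring program 267/366 = 73.0%, Program B 321/391 = 82.1% → Program B
High-risk: the mentoring program 9/35 = 25.7%, Program B 4/21 = 19.0% → the mentoring program
Overall: the mentoring program 320/482 = 66.4%, Program B 384/504 = 76.2% → Program B
Neither sweeps: the mentoring program wins 1 of 3 groups, Program B wins 2. Program B wins overall but not every group — no Simpson reversal.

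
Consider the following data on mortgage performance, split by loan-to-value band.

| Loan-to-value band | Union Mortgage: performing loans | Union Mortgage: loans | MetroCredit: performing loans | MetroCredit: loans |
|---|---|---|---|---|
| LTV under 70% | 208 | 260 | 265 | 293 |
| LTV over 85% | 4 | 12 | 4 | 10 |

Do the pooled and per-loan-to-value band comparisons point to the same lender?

LTV under 70%: Union Mortgage 208/260 = 80.0%, MetroCredit 265/293 = 90.4% → MetroCredit
LTV over 85%: Union Mortgage 4/12 = 33.3%, MetroCredit 4/10 = 40.0% → MetroCredit
Overall: Union Mortgage 212/272 = 77.9%, MetroCredit 269/303 = 88.8% → MetroCredit
MetroCredit wins overall and in every loan-to-value group — no reversal.

Yes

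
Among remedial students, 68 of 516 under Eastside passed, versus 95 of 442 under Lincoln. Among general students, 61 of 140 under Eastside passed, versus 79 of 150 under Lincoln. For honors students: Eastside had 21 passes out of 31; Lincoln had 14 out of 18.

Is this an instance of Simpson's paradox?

No

Remedial: Eastside 68/516 = 13.2%, Lincoln 95/442 = 21.5% → Lincoln
General: Eastside 61/140 = 43.6%, Lincoln 79/150 = 52.7% → Lincoln
Honors: Eastside 21/31 = 67.7%, Lincoln 14/18 = 77.8% → Lincoln
Overall: Eastside 150/687 = 21.8%, Lincoln 188/610 = 30.8% → Lincoln
Lincoln wins overall and in every student group — no reversal.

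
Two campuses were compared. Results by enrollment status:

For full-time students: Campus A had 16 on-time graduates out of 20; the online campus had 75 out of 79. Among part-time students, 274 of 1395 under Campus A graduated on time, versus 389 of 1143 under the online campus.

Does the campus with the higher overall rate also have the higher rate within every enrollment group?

Full-time: Campus A 16/20 = 80.0%, the online campus 75/79 = 94.9% → the online campus
Part-time: Campus A 274/1395 = 19.6%, the online campus 389/1143 = 34.0% → the online campus
Overall: Campus A 290/1415 = 20.5%, the online campus 464/1222 = 38.0% → the online campus
The online campus wins overall and in every enrollment group — no reversal.

Yes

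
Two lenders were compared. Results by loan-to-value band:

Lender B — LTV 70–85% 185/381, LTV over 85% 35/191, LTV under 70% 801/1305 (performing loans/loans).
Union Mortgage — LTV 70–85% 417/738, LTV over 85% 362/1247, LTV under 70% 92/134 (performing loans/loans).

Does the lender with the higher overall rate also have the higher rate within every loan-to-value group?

LTV 70–85%: Lender B 185/381 = 48.6%, Union Mortgage 417/738 = 56.5% → Union Mortgage
LTV over 85%: Lender B 35/191 = 18.3%, Union Mortgage 362/1247 = 29.0% → Union Mortgage
LTV under 70%: Lender B 801/1305 = 61.4%, Union Mortgage 92/134 = 68.7% → Union Mortgage
Overall: Lender B 1021/1877 = 54.4%, Union Mortgage 871/2119 = 41.1% → Lender B
Union Mortgage wins each loan-to-value group but Lender B wins overall — the comparison reverses. Union Mortgage's loans skew toward LTV over 85%, which has a lower base rate.

No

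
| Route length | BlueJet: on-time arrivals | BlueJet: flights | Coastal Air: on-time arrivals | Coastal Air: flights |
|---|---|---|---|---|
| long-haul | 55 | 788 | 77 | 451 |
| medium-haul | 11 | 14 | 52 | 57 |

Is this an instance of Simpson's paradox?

Long-haul: BlueJet 55/788 = 7.0%, Coastal Air 77/451 = 17.1% → Coastal Air
Medium-haul: BlueJet 11/14 = 78.6%, Coastal Air 52/57 = 91.2% → Coastal Air
Overall: BlueJet 66/802 = 8.2%, Coastal Air 129/508 = 25.4% → Coastal Air
Coastal Air wins overall and in every route group — no reversal.

No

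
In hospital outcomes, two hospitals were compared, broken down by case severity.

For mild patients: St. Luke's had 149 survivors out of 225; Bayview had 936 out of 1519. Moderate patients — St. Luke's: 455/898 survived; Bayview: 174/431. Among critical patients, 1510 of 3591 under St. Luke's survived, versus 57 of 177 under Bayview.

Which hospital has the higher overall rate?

Bayview

Mild: St. Luke's 149/225 = 66.2%, Bayview 936/1519 = 61.6% → St. Luke's
Moderate: St. Luke's 455/898 = 50.7%, Bayview 174/431 = 40.4% → St. Luke's
Critical: St. Luke's 1510/3591 = 42.0%, Bayview 57/177 = 32.2% → St. Luke's
Overall: St. Luke's 2114/4714 = 44.8%, Bayview 1167/2127 = 54.9% → Bayview
(St. Luke's wins every case group but Bayview wins overall — St. Luke's's patients skew toward the low-rate critical group.)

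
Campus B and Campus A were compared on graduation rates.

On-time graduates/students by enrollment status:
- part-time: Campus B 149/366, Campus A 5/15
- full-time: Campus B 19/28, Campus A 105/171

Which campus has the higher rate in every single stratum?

Part-time: Campus B 149/366 = 40.7%, Campus A 5/15 = 33.3% → Campus B
Full-time: Campus B 19/28 = 67.9%, Campus A 105/171 = 61.4% → Campus B
Campus B has the higher rate in both groups.

Campus B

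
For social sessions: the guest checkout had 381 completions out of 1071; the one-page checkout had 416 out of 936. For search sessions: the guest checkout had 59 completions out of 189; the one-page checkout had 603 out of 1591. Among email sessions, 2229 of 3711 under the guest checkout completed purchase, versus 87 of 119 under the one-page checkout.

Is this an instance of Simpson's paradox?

Yes

Social: the guest checkout 381/1071 = 35.6%, the one-page checkout 416/936 = 44.4% → the one-page checkout
Search: the guest checkout 59/189 = 31.2%, the one-page checkout 603/1591 = 37.9% → the one-page checkout
Email: the guest checkout 2229/3711 = 60.1%, the one-page checkout 87/119 = 73.1% → the one-page checkout
Overall: the guest checkout 2669/4971 = 53.7%, the one-page checkout 1106/2646 = 41.8% → the guest checkout
The one-page checkout wins each traffic group but the guest checkout wins overall — the comparison reverses. The one-page checkout's sessions skew toward search, which has a lower base rate.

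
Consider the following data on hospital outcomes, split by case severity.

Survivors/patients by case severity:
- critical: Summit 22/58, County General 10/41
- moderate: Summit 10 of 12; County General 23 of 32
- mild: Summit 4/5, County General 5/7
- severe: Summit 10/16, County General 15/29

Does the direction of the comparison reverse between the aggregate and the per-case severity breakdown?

Critical: Summit 22/58 = 37.9%, County General 10/41 = 24.4% → Summit
Moderate: Summit 10/12 = 83.3%, County General 23/32 = 71.9% → Summit
Mild: Summit 4/5 = 80.0%, County General 5/7 = 71.4% → Summit
Severe: Summit 10/16 = 62.5%, County General 15/29 = 51.7% → Summit
Overall: Summit 46/91 = 50.5%, County General 53/109 = 48.6% → Summit
Summit wins overall and in every case group — no reversal.

No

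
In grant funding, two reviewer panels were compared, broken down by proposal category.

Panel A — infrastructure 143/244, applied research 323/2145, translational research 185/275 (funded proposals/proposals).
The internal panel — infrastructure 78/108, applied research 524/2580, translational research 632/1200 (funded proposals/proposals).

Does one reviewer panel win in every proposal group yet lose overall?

Infrastructure: Panel A 143/244 = 58.6%, the internal panel 78/108 = 72.2% → the internal panel
Applied research: Panel A 323/2145 = 15.1%, the internal panel 524/2580 = 20.3% → the internal panel
Translational research: Panel A 185/275 = 67.3%, the internal panel 632/1200 = 52.7% → Panel A
Overall: Panel A 651/2664 = 24.4%, the internal panel 1234/3888 = 31.7% → the internal panel
Neither sweeps: Panel A wins 1 of 3 groups, the internal panel wins 2. The internal panel wins overall but not every group — no Simpson reversal.

No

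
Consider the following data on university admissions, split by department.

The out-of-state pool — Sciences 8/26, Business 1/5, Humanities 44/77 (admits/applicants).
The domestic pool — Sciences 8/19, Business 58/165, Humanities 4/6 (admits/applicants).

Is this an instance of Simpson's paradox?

Sciences: the out-of-state pool 8/26 = 30.8%, the domestic pool 8/19 = 42.1% → the domestic pool
Business: the out-of-state pool 1/5 = 20.0%, the domestic pool 58/165 = 35.2% → the domestic pool
Humanities: the out-of-state pool 44/77 = 57.1%, the domestic pool 4/6 = 66.7% → the domestic pool
Overall: the out-of-state pool 53/108 = 49.1%, the domestic pool 70/190 = 36.8% → the out-of-state pool
The domestic pool wins each department group but the out-of-state pool wins overall — the comparison reverses. The domestic pool's applicants skew toward Business, which has a lower base rate.

Yes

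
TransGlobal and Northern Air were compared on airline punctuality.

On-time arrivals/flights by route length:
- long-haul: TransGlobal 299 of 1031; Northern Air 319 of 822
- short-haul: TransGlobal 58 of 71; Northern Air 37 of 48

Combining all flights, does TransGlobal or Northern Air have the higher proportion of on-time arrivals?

Long-haul: TransGlobal 299/1031 = 29.0%, Northern Air 319/822 = 38.8% → Northern Air
Short-haul: TransGlobal 58/71 = 81.7%, Northern Air 37/48 = 77.1% → TransGlobal
Overall: TransGlobal 357/1102 = 32.4%, Northern Air 356/870 = 40.9% → Northern Air
(Neither sweeps every route group, but Northern Air has the higher pooled rate.)

Northern Air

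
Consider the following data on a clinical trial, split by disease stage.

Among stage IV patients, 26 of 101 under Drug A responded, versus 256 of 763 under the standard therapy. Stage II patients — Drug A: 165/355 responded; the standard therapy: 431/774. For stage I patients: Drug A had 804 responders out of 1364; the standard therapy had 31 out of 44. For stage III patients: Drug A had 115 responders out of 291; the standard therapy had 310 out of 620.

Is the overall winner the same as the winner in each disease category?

No

Stage IV: Drug A 26/101 = 25.7%, the standard therapy 256/763 = 33.6% → the standard therapy
Stage II: Drug A 165/355 = 46.5%, the standard therapy 431/774 = 55.7% → the standard therapy
Stage I: Drug A 804/1364 = 58.9%, the standard therapy 31/44 = 70.5% → the standard therapy
Stage III: Drug A 115/291 = 39.5%, the standard therapy 310/620 = 50.0% → the standard therapy
Overall: Drug A 1110/2111 = 52.6%, the standard therapy 1028/2201 = 46.7% → Drug A
The standard therapy wins each disease group but Drug A wins overall — the comparison reverses. The standard therapy's patients skew toward stage IV, which has a lower base rate.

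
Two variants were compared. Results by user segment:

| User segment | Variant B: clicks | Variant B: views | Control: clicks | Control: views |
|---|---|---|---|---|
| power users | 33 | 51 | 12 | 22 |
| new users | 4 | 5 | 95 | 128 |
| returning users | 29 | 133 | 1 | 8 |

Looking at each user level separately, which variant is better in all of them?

Power users: Variant B 33/51 = 64.7%, Control 12/22 = 54.5% → Variant B
New users: Variant B 4/5 = 80.0%, Control 95/128 = 74.2% → Variant B
Returning users: Variant B 29/133 = 21.8%, Control 1/8 = 12.5% → Variant B
Variant B has the higher rate in all 3 groups.

Variant B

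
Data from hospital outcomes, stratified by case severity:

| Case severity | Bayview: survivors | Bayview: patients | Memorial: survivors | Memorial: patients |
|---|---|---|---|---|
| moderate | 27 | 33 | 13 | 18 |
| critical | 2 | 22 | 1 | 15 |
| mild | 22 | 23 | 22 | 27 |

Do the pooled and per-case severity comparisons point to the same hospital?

Yes

Moderate: Bayview 27/33 = 81.8%, Memorial 13/18 = 72.2% → Bayview
Critical: Bayview 2/22 = 9.1%, Memorial 1/15 = 6.7% → Bayview
Mild: Bayview 22/23 = 95.7%, Memorial 22/27 = 81.5% → Bayview
Overall: Bayview 51/78 = 65.4%, Memorial 36/60 = 60.0% → Bayview
Bayview wins overall and in every case group — no reversal.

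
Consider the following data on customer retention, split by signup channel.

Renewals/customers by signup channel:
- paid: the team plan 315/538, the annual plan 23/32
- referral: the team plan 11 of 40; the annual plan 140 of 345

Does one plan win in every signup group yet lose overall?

Yes

Paid: the team plan 315/538 = 58.6%, the annual plan 23/32 = 71.9% → the annual plan
Referral: the team plan 11/40 = 27.5%, the annual plan 140/345 = 40.6% → the annual plan
Overall: the team plan 326/578 = 56.4%, the annual plan 163/377 = 43.2% → the team plan
The annual plan wins each signup group but the team plan wins overall — the comparison reverses. The annual plan's customers skew toward referral, which has a lower base rate.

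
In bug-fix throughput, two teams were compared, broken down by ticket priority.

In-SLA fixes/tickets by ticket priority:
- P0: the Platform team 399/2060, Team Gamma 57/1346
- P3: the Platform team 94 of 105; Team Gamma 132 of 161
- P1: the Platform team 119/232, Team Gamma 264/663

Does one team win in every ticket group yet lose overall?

P0: the Platform team 399/2060 = 19.4%, Team Gamma 57/1346 = 4.2% → the Platform team
P3: the Platform team 94/105 = 89.5%, Team Gamma 132/161 = 82.0% → the Platform team
P1: the Platform team 119/232 = 51.3%, Team Gamma 264/663 = 39.8% → the Platform team
Overall: the Platform team 612/2397 = 25.5%, Team Gamma 453/2170 = 20.9% → the Platform team
The Platform team wins overall and in every ticket group — no reversal.

No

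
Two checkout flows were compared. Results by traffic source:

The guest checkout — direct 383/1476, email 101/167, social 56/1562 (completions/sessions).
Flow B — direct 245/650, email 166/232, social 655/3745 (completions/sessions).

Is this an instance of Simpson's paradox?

Direct: the guest checkout 383/1476 = 25.9%, Flow B 245/650 = 37.7% → Flow B
Email: the guest checkout 101/167 = 60.5%, Flow B 166/232 = 71.6% → Flow B
Social: the guest checkout 56/1562 = 3.6%, Flow B 655/3745 = 17.5% → Flow B
Overall: the guest checkout 540/3205 = 16.8%, Flow B 1066/4627 = 23.0% → Flow B
Flow B wins overall and in every traffic group — no reversal.

No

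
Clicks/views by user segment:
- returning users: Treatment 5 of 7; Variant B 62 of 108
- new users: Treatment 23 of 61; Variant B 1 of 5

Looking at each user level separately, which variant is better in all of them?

Treatment

Returning users: Treatment 5/7 = 71.4%, Variant B 62/108 = 57.4% → Treatment
New users: Treatment 23/61 = 37.7%, Variant B 1/5 = 20.0% → Treatment
Treatment has the higher rate in both groups.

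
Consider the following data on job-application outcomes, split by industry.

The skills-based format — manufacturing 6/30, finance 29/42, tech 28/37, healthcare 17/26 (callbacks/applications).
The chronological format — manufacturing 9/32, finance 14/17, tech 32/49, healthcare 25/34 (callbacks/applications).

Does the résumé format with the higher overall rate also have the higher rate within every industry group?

Manufacturing: the skills-based format 6/30 = 20.0%, the chronological format 9/32 = 28.1% → the chronological format
Finance: the skills-based format 29/42 = 69.0%, the chronological format 14/17 = 82.4% → the chronological format
Tech: the skills-based format 28/37 = 75.7%, the chronological format 32/49 = 65.3% → the skills-based format
Healthcare: the skills-based format 17/26 = 65.4%, the chronological format 25/34 = 73.5% → the chronological format
Overall: the skills-based format 80/135 = 59.3%, the chronological format 80/132 = 60.6% → the chronological format
Neither sweeps: the skills-based format wins 1 of 4 groups, the chronological format wins 3. The chronological format wins overall but not every group — no Simpson reversal.

No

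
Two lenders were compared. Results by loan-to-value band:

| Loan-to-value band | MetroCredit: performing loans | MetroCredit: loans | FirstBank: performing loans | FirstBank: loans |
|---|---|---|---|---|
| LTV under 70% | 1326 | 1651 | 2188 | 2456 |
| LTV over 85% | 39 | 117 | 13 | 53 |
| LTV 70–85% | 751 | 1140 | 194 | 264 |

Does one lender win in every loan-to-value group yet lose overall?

No

LTV under 70%: MetroCredit 1326/1651 = 80.3%, FirstBank 2188/2456 = 89.1% → FirstBank
LTV over 85%: MetroCredit 39/117 = 33.3%, FirstBank 13/53 = 24.5% → MetroCredit
LTV 70–85%: MetroCredit 751/1140 = 65.9%, FirstBank 194/264 = 73.5% → FirstBank
Overall: MetroCredit 2116/2908 = 72.8%, FirstBank 2395/2773 = 86.4% → FirstBank
Neither sweeps: MetroCredit wins 1 of 3 groups, FirstBank wins 2. FirstBank wins overall but not every group — no Simpson reversal.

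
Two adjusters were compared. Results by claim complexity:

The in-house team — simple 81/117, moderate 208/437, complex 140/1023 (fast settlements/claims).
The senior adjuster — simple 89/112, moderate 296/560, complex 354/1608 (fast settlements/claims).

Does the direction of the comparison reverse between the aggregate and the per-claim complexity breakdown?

Simple: the in-house team 81/117 = 69.2%, the senior adjuster 89/112 = 79.5% → the senior adjuster
Moderate: the in-house team 208/437 = 47.6%, the senior adjuster 296/560 = 52.9% → the senior adjuster
Complex: the in-house team 140/1023 = 13.7%, the senior adjuster 354/1608 = 22.0% → the senior adjuster
Overall: the in-house team 429/1577 = 27.2%, the senior adjuster 739/2280 = 32.4% → the senior adjuster
The senior adjuster wins overall and in every claim group — no reversal.

No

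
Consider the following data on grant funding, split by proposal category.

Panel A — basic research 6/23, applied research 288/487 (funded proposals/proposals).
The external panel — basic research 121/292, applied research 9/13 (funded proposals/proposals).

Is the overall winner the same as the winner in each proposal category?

No

Basic research: Panel A 6/23 = 26.1%, the external panel 121/292 = 41.4% → the external panel
Applied research: Panel A 288/487 = 59.1%, the external panel 9/13 = 69.2% → the external panel
Overall: Panel A 294/510 = 57.6%, the external panel 130/305 = 42.6% → Panel A
The external panel wins each proposal group but Panel A wins overall — the comparison reverses. The external panel's proposals skew toward basic research, which has a lower base rate.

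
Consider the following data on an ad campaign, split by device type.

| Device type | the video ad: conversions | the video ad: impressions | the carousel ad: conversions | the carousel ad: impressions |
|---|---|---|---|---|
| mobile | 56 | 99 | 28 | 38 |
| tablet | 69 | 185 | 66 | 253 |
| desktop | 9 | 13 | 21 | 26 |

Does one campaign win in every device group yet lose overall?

No

Mobile: the video ad 56/99 = 56.6%, the carousel ad 28/38 = 73.7% → the carousel ad
Tablet: the video ad 69/185 = 37.3%, the carousel ad 66/253 = 26.1% → the video ad
Desktop: the video ad 9/13 = 69.2%, the carousel ad 21/26 = 80.8% → the carousel ad
Overall: the video ad 134/297 = 45.1%, the carousel ad 115/317 = 36.3% → the video ad
Neither sweeps: the video ad wins 1 of 3 groups, the carousel ad wins 2. The video ad wins overall but not every group — no Simpson reversal.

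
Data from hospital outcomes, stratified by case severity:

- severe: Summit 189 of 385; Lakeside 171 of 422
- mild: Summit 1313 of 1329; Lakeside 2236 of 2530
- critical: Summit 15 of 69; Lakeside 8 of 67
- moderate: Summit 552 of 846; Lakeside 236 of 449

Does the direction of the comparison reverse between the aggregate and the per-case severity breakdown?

No

Severe: Summit 189/385 = 49.1%, Lakeside 171/422 = 40.5% → Summit
Mild: Summit 1313/1329 = 98.8%, Lakeside 2236/2530 = 88.4% → Summit
Critical: Summit 15/69 = 21.7%, Lakeside 8/67 = 11.9% → Summit
Moderate: Summit 552/846 = 65.2%, Lakeside 236/449 = 52.6% → Summit
Overall: Summit 2069/2629 = 78.7%, Lakeside 2651/3468 = 76.4% → Summit
Summit wins overall and in every case group — no reversal.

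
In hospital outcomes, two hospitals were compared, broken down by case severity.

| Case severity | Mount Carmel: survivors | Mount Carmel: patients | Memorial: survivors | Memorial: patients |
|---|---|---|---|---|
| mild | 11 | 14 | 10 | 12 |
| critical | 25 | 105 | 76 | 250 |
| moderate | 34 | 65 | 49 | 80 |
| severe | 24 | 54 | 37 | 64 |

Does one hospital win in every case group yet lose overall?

Mild: Mount Carmel 11/14 = 78.6%, Memorial 10/12 = 83.3% → Memorial
Critical: Mount Carmel 25/105 = 23.8%, Memorial 76/250 = 30.4% → Memorial
Moderate: Mount Carmel 34/65 = 52.3%, Memorial 49/80 = 61.2% → Memorial
Severe: Mount Carmel 24/54 = 44.4%, Memorial 37/64 = 57.8% → Memorial
Overall: Mount Carmel 94/238 = 39.5%, Memorial 172/406 = 42.4% → Memorial
Memorial wins overall and in every case group — no reversal.

No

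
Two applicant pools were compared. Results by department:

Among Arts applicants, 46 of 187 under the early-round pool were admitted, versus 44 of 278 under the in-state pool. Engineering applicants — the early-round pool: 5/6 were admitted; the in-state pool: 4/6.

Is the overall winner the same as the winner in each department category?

Arts: the early-round pool 46/187 = 24.6%, the in-state pool 44/278 = 15.8% → the early-round pool
Engineering: the early-round pool 5/6 = 83.3%, the in-state pool 4/6 = 66.7% → the early-round pool
Overall: the early-round pool 51/193 = 26.4%, the in-state pool 48/284 = 16.9% → the early-round pool
The early-round pool wins overall and in every department group — no reversal.

Yes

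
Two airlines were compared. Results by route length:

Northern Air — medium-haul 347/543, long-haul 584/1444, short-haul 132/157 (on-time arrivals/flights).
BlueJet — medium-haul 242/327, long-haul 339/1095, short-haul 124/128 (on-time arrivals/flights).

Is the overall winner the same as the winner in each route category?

No

Medium-haul: Northern Air 347/543 = 63.9%, BlueJet 242/327 = 74.0% → BlueJet
Long-haul: Northern Air 584/1444 = 40.4%, BlueJet 339/1095 = 31.0% → Northern Air
Short-haul: Northern Air 132/157 = 84.1%, BlueJet 124/128 = 96.9% → BlueJet
Overall: Northern Air 1063/2144 = 49.6%, BlueJet 705/1550 = 45.5% → Northern Air
Neither sweeps: Northern Air wins 1 of 3 groups, BlueJet wins 2. Northern Air wins overall but not every group — no Simpson reversal.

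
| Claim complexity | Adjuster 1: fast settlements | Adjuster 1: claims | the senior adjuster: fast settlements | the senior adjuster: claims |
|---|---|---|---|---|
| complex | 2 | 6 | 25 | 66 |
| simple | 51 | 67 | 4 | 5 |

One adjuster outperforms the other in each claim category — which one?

the senior adjuster

Complex: Adjuster 1 2/6 = 33.3%, the senior adjuster 25/66 = 37.9% → the senior adjuster
Simple: Adjuster 1 51/67 = 76.1%, the senior adjuster 4/5 = 80.0% → the senior adjuster
The senior adjuster has the higher rate in both groups.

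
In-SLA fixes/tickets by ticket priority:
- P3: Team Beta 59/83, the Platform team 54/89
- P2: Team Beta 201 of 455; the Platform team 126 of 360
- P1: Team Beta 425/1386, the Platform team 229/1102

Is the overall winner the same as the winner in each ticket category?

Yes

P3: Team Beta 59/83 = 71.1%, the Platform team 54/89 = 60.7% → Team Beta
P2: Team Beta 201/455 = 44.2%, the Platform team 126/360 = 35.0% → Team Beta
P1: Team Beta 425/1386 = 30.7%, the Platform team 229/1102 = 20.8% → Team Beta
Overall: Team Beta 685/1924 = 35.6%, the Platform team 409/1551 = 26.4% → Team Beta
Team Beta wins overall and in every ticket group — no reversal.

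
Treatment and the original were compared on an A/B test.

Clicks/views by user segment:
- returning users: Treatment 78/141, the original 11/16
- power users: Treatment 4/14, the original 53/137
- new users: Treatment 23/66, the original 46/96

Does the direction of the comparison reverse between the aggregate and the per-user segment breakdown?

Returning users: Treatment 78/141 = 55.3%, the original 11/16 = 68.8% → the original
Power users: Treatment 4/14 = 28.6%, the original 53/137 = 38.7% → the original
New users: Treatment 23/66 = 34.8%, the original 46/96 = 47.9% → the original
Overall: Treatment 105/221 = 47.5%, the original 110/249 = 44.2% → Treatment
The original wins each user group but Treatment wins overall — the comparison reverses. The original's views skew toward power users, which has a lower base rate.

Yes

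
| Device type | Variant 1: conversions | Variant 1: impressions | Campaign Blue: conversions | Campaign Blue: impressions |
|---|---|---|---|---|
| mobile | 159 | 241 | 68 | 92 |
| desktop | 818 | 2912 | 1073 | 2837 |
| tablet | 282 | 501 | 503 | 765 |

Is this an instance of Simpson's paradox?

Mobile: Variant 1 159/241 = 66.0%, Campaign Blue 68/92 = 73.9% → Campaign Blue
Desktop: Variant 1 818/2912 = 28.1%, Campaign Blue 1073/2837 = 37.8% → Campaign Blue
Tablet: Variant 1 282/501 = 56.3%, Campaign Blue 503/765 = 65.8% → Campaign Blue
Overall: Variant 1 1259/3654 = 34.5%, Campaign Blue 1644/3694 = 44.5% → Campaign Blue
Campaign Blue wins overall and in every device group — no reversal.

No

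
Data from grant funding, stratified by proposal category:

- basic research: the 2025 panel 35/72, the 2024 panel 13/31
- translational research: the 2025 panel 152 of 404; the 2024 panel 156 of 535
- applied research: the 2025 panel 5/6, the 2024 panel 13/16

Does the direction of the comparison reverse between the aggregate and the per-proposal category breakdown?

No

Basic research: the 2025 panel 35/72 = 48.6%, the 2024 panel 13/31 = 41.9% → the 2025 panel
Translational research: the 2025 panel 152/404 = 37.6%, the 2024 panel 156/535 = 29.2% → the 2025 panel
Applied research: the 2025 panel 5/6 = 83.3%, the 2024 panel 13/16 = 81.2% → the 2025 panel
Overall: the 2025 panel 192/482 = 39.8%, the 2024 panel 182/582 = 31.3% → the 2025 panel
The 2025 panel wins overall and in every proposal group — no reversal.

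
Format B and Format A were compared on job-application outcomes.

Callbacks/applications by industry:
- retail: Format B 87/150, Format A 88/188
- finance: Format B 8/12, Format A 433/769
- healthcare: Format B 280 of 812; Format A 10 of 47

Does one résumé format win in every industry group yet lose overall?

Retail: Format B 87/150 = 58.0%, Format A 88/188 = 46.8% → Format B
Finance: Format B 8/12 = 66.7%, Format A 433/769 = 56.3% → Format B
Healthcare: Format B 280/812 = 34.5%, Format A 10/47 = 21.3% → Format B
Overall: Format B 375/974 = 38.5%, Format A 531/1004 = 52.9% → Format A
Format B wins each industry group but Format A wins overall — the comparison reverses. Format B's applications skew toward healthcare, which has a lower base rate.

Yes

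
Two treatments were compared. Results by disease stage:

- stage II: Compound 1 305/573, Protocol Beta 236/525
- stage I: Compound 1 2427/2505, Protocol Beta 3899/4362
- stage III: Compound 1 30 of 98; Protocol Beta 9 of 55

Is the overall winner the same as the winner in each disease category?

Yes

Stage II: Compound 1 305/573 = 53.2%, Protocol Beta 236/525 = 45.0% → Compound 1
Stage I: Compound 1 2427/2505 = 96.9%, Protocol Beta 3899/4362 = 89.4% → Compound 1
Stage III: Compound 1 30/98 = 30.6%, Protocol Beta 9/55 = 16.4% → Compound 1
Overall: Compound 1 2762/3176 = 87.0%, Protocol Beta 4144/4942 = 83.9% → Compound 1
Compound 1 wins overall and in every disease group — no reversal.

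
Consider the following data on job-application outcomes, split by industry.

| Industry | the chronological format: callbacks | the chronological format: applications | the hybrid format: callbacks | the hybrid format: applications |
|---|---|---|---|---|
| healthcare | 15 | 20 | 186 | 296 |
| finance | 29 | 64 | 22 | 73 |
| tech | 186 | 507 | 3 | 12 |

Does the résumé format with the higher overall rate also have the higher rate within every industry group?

Healthcare: the chronological format 15/20 = 75.0%, the hybrid format 186/296 = 62.8% → the chronological format
Finance: the chronological format 29/64 = 45.3%, the hybrid format 22/73 = 30.1% → the chronological format
Tech: the chronological format 186/507 = 36.7%, the hybrid format 3/12 = 25.0% → the chronological format
Overall: the chronological format 230/591 = 38.9%, the hybrid format 211/381 = 55.4% → the hybrid format
The chronological format wins each industry group but the hybrid format wins overall — the comparison reverses. The chronological format's applications skew toward tech, which has a lower base rate.

No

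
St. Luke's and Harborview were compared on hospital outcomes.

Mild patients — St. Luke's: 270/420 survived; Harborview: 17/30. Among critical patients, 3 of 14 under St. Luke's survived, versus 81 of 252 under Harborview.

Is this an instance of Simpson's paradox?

No

Mild: St. Luke's 270/420 = 64.3%, Harborview 17/30 = 56.7% → St. Luke's
Critical: St. Luke's 3/14 = 21.4%, Harborview 81/252 = 32.1% → Harborview
Overall: St. Luke's 273/434 = 62.9%, Harborview 98/282 = 34.8% → St. Luke's
Neither sweeps: St. Luke's wins 1 of 2 groups, Harborview wins 1. St. Luke's wins overall but not every group — no Simpson reversal.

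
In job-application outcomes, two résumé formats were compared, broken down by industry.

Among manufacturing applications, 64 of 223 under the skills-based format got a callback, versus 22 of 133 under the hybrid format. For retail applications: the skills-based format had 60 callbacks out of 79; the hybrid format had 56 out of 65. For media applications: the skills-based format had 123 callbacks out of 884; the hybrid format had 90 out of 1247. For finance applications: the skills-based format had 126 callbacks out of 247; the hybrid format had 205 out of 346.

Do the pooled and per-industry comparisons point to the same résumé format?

Manufacturing: the skills-based format 64/223 = 28.7%, the hybrid format 22/133 = 16.5% → the skills-based format
Retail: the skills-based format 60/79 = 75.9%, the hybrid format 56/65 = 86.2% → the hybrid format
Media: the skills-based format 123/884 = 13.9%, the hybrid format 90/1247 = 7.2% → the skills-based format
Finance: the skills-based format 126/247 = 51.0%, the hybrid format 205/346 = 59.2% → the hybrid format
Overall: the skills-based format 373/1433 = 26.0%, the hybrid format 373/1791 = 20.8% → the skills-based format
Neither sweeps: the skills-based format wins 2 of 4 groups, the hybrid format wins 2. The skills-based format wins overall but not every group — no Simpson reversal.

No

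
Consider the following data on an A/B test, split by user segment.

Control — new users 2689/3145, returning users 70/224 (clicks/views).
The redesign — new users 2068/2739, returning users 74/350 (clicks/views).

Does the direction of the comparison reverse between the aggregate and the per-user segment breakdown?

New users: Control 2689/3145 = 85.5%, the redesign 2068/2739 = 75.5% → Control
Returning users: Control 70/224 = 31.2%, the redesign 74/350 = 21.1% → Control
Overall: Control 2759/3369 = 81.9%, the redesign 2142/3089 = 69.3% → Control
Control wins overall and in every user group — no reversal.

No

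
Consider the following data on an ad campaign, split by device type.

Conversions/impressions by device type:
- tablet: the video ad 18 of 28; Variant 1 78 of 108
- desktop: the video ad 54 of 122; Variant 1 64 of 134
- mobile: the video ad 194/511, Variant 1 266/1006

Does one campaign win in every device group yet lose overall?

No

Tablet: the video ad 18/28 = 64.3%, Variant 1 78/108 = 72.2% → Variant 1
Desktop: the video ad 54/122 = 44.3%, Variant 1 64/134 = 47.8% → Variant 1
Mobile: the video ad 194/511 = 38.0%, Variant 1 266/1006 = 26.4% → the video ad
Overall: the video ad 266/661 = 40.2%, Variant 1 408/1248 = 32.7% → the video ad
Neither sweeps: the video ad wins 1 of 3 groups, Variant 1 wins 2. The video ad wins overall but not every group — no Simpson reversal.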